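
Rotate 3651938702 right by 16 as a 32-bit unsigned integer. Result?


Rotate 0b11011001101011000010100110001110 right by 16 (32-bit) = 0b101001100011101101100110101100 = 697227692

697227692


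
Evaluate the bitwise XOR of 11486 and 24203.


0b10110011011110 ^ 0b101111010001011 = 0b111001001010101 = 29269

29269


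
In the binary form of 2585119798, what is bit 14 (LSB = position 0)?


0b10011010000101011100110000110110, position 14 = 1

1


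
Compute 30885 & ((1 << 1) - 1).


30885 & 1 = 1

1


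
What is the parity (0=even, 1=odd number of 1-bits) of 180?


0b10110100 has 4 ones => parity 0

0


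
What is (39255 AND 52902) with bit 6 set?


Step 1: 39255 & 52902 = 34822
Step 2: 34822 | (1 << 6) = 34822 | 64 = 34886

34886


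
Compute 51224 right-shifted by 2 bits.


0b1100100000011000 >> 2 = 0b11001000000110 = 12806

12806


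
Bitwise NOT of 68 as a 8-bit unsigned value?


~0b1000100 = 0b10111011 = 187 (8-bit unsigned)

187


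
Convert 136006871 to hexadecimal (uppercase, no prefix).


136006871 = 81B4CD7 hex

81B4CD7


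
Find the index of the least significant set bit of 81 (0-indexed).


0b1010001. Lowest set bit at position 0

0


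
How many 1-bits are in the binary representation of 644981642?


0b100110011100011010001110001010 has 14 set bits

14


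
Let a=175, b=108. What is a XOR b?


175 ^ 108 = 195

195


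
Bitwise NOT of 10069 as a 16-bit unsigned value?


~0b10011101010101 = 0b1101100010101010 = 55466 (16-bit unsigned)

55466


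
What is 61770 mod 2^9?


61770 & 511 = 330

330


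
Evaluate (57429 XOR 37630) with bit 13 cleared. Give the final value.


Step 1: 57429 ^ 37630 = 29355
Step 2: 29355 & ~(1 << 13) = 21163

21163


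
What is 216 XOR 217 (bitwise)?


0b11011000 ^ 0b11011001 = 0b1 = 1

1


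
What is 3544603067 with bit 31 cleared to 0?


3544603067 & ~(1 << 31) = 1397119419

1397119419


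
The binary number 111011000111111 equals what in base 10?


111011000111111 in decimal = 30271

30271


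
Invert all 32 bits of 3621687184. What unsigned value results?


3621687184 ^ 4294967295 = 673280111

673280111


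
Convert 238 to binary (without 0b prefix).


238 = 11101110 in binary

11101110


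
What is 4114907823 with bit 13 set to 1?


4114907823 | (1 << 13) = 4114907823 | 8192 = 4114916015

4114916015


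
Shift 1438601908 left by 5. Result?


0b1010101101111110101001010110100 << 5 = 0b101010110111111010100101011010000000 = 46035261056

46035261056


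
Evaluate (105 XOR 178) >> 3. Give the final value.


Step 1: 105 ^ 178 = 219
Step 2: 219 >> 3 = 27

27


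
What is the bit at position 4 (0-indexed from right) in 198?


0b11000110, position 4 = 0

0


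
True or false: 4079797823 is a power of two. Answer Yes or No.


0b11110011001011001100011000111111. Multiple bits set => No

No


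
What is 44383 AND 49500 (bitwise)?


0b1010110101011111 & 0b1100000101011100 = 0b1000000101011100 = 33116

33116


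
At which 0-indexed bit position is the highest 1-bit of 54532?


0b1101010100000100. Highest set bit at position 15

15


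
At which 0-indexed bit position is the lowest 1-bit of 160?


0b10100000. Lowest set bit at position 5

5


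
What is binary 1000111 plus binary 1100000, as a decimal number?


1000111 + 1100000 = 10100111 = 167

167


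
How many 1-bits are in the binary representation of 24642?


0b110000001000010 has 4 set bits

4


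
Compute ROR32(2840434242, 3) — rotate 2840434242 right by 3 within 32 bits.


Rotate 0b10101001010011011001011001000010 right by 3 (32-bit) = 0b1010101001010011011001011001000 = 1428796104

1428796104


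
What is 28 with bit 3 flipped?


28 ^ (1 << 3) = 28 ^ 8 = 20

20


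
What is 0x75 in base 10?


75 hex = 117 decimal

117


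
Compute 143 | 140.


0b10001111 | 0b10001100 = 0b10001111 = 143

143


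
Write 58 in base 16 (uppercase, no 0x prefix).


58 = 3A hex

3A


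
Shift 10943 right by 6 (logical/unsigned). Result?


0b10101010111111 >> 6 = 0b10101010 = 170

170


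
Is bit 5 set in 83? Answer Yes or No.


0b1010011, bit 5 = 0. No

No


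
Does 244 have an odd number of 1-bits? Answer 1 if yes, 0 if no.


0b11110100 has 5 ones => parity 1

1


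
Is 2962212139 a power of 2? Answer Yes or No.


0b10110000100011111100010100101011. Multiple bits set => No

No


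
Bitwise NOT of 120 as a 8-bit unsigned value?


~0b1111000 = 0b10000111 = 135 (8-bit unsigned)

135


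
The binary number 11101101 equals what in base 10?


11101101 in decimal = 237

237


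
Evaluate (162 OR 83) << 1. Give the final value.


Step 1: 162 | 83 = 243
Step 2: 243 << 1 = 486

486


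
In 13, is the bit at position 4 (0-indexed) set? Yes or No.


0b1101, bit 4 = 0. No

No


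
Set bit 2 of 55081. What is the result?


55081 | (1 << 2) = 55081 | 4 = 55085

55085


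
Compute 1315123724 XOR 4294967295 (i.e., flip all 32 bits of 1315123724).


1315123724 ^ 4294967295 = 2979843571

2979843571


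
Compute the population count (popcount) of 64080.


0b1111101001010000 has 8 set bits

8


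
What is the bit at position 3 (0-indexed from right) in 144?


0b10010000, position 3 = 0

0


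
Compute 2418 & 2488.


0b100101110010 & 0b100110111000 = 0b100100110000 = 2352

2352


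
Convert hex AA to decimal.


AA hex = 170 decimal

170


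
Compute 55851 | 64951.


0b1101101000101011 | 0b1111110110110111 = 0b1111111110111111 = 65471

65471


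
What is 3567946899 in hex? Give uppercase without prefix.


3567946899 = D4AA8C93 hex

D4AA8C93


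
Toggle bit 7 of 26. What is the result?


26 ^ (1 << 7) = 26 ^ 128 = 154

154


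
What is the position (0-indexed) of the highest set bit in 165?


0b10100101. Highest set bit at position 7

7


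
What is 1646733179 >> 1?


0b1100010001001110010011101111011 >> 1 = 0b110001000100111001001110111101 = 823366589

823366589


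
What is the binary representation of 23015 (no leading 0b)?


23015 = 101100111100111 in binary

101100111100111


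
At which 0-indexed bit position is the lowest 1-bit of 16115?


0b11111011110011. Lowest set bit at position 0

0


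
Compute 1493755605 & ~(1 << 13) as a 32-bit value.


1493755605 & ~(1 << 13) = 1493747413

1493747413


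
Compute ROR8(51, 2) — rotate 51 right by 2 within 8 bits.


Rotate 0b110011 right by 2 (8-bit) = 0b11001100 = 204

204


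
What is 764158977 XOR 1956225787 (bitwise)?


0b101101100011000010010000000001 ^ 0b1110100100110011010001011111011 = 0b1011001000101011000011011111010 = 1494583034

1494583034


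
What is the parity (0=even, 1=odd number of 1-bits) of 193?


0b11000001 has 3 ones => parity 1

1


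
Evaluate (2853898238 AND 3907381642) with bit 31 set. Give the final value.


Step 1: 2853898238 & 3907381642 = 2818638218
Step 2: 2818638218 | (1 << 31) = 2818638218 | 2147483648 = 2818638218

2818638218


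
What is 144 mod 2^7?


144 & 127 = 16

16


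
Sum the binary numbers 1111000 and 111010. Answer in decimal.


1111000 + 111010 = 10110010 = 178

178


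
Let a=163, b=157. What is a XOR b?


163 ^ 157 = 62

62


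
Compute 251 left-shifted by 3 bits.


0b11111011 << 3 = 0b11111011000 = 2008

2008


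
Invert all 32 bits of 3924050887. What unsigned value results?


3924050887 ^ 4294967295 = 370916408

370916408


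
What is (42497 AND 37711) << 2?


Step 1: 42497 & 37711 = 33281
Step 2: 33281 << 2 = 133124

133124


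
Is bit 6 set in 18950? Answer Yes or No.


0b100101000000110, bit 6 = 0. No

No


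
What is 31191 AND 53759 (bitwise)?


0b111100111010111 & 0b1101000111111111 = 0b101000111010111 = 20951

20951


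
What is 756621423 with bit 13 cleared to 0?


756621423 & ~(1 << 13) = 756613231

756613231


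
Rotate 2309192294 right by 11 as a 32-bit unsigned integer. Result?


Rotate 0b10001001101000110111101001100110 right by 11 (32-bit) = 0b1001100110100010011010001101111 = 1288778863

1288778863


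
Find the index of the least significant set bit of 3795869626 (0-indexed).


0b11100010010000000101111110111010. Lowest set bit at position 1

1


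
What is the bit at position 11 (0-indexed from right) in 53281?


0b1101000000100001, position 11 = 0

0


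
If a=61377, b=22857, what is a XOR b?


61377 ^ 22857 = 46728

46728


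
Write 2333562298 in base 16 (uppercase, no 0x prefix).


2333562298 = 8B1755BA hex

8B1755BA


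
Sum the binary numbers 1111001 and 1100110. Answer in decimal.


1111001 + 1100110 = 11011111 = 223

223


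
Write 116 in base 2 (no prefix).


116 = 1110100 in binary

1110100


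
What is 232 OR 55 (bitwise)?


0b11101000 | 0b110111 = 0b11111111 = 255

255


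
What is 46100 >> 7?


0b1011010000010100 >> 7 = 0b101101000 = 360

360


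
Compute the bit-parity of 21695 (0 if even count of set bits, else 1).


0b101010010111111 has 10 ones => parity 0

0


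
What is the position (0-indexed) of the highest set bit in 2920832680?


0b10101110000110000101111010101000. Highest set bit at position 31

31


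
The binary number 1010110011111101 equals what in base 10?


1010110011111101 in decimal = 44285

44285


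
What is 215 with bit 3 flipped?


215 ^ (1 << 3) = 215 ^ 8 = 223

223


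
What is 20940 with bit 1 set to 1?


20940 | (1 << 1) = 20940 | 2 = 20942

20942


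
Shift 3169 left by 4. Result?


0b110001100001 << 4 = 0b1100011000010000 = 50704

50704


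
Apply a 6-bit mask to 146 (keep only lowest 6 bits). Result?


146 & 63 = 18

18


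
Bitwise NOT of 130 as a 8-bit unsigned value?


~0b10000010 = 0b1111101 = 125 (8-bit unsigned)

125


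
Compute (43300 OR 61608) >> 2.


Step 1: 43300 | 61608 = 63916
Step 2: 63916 >> 2 = 15979

15979


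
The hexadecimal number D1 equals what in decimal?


D1 hex = 209 decimal

209


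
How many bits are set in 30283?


0b111011001001011 has 9 set bits

9


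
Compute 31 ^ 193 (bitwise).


0b11111 ^ 0b11000001 = 0b11011110 = 222

222


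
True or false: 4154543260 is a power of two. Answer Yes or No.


0b11110111101000010100110010011100. Multiple bits set => No

No


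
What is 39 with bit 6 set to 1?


39 | (1 << 6) = 39 | 64 = 103

103


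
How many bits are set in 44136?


0b1010110001101000 has 7 set bits

7


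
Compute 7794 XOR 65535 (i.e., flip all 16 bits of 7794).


7794 ^ 65535 = 57741

57741


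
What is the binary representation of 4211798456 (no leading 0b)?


4211798456 = 11111011000010101111000110111000 in binary

11111011000010101111000110111000


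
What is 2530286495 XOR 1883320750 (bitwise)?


0b10010110110100010001101110011111 ^ 0b1110000010000010011000110101110 = 0b11100110100100000010101000110001 = 3868207665

3868207665


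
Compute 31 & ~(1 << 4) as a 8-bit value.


31 & ~(1 << 4) = 15

15


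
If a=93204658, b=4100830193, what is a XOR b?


93204658 ^ 4100830193 = 4058219331

4058219331


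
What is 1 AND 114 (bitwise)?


0b1 & 0b1110010 = 0b0 = 0

0


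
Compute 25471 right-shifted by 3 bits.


0b110001101111111 >> 3 = 0b110001101111 = 3183

3183


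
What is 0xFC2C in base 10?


FC2C hex = 64556 decimal

64556


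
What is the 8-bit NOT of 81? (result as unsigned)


~0b1010001 = 0b10101110 = 174 (8-bit unsigned)

174


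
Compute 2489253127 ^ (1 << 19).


2489253127 ^ (1 << 19) = 2489253127 ^ 524288 = 2488728839

2488728839


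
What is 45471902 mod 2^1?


45471902 & 1 = 0

0


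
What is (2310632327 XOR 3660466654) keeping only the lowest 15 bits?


Step 1: 2310632327 ^ 3660466654 = 1402419801
Step 2: 1402419801 & 32767 = 14937

14937


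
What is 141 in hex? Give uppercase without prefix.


141 = 8D hex

8D


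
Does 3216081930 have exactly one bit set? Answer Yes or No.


0b10111111101100011000010000001010. Multiple bits set => No

No


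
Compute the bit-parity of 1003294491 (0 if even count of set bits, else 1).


0b111011110011010000111100011011 has 18 ones => parity 0

0


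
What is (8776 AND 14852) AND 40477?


Step 1: 8776 & 14852 = 8704
Step 2: 8704 & 40477 = 512

512


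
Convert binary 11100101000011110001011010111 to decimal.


11100101000011110001011010111 in decimal = 480371415

480371415


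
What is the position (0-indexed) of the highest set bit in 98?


0b1100010. Highest set bit at position 6

6


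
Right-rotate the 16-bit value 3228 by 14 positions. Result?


Rotate 0b110010011100 right by 14 (16-bit) = 0b11001001110000 = 12912

12912


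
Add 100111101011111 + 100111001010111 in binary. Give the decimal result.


100111101011111 + 100111001010111 = 1001110110110110 = 40374

40374


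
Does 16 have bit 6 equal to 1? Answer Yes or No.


0b10000, bit 6 = 0. No

No


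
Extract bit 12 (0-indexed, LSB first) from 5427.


0b1010100110011, position 12 = 1

1


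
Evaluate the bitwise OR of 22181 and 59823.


0b101011010100101 | 0b1110100110101111 = 0b1111111110101111 = 65455

65455


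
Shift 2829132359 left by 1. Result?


0b10101000101000010010001001000111 << 1 = 0b101010001010000100100010010001110 = 5658264718

5658264718


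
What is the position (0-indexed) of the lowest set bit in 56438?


0b1101110001110110. Lowest set bit at position 1

1


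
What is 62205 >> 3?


0b1111001011111101 >> 3 = 0b1111001011111 = 7775

7775


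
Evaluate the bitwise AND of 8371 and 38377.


0b10000010110011 & 0b1001010111101001 = 0b10100001 = 161

161


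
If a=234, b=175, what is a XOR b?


234 ^ 175 = 69

69


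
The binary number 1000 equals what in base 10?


1000 in decimal = 8

8


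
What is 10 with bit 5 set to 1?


10 | (1 << 5) = 10 | 32 = 42

42


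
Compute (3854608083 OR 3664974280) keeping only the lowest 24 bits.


Step 1: 3854608083 | 3664974280 = 4294162395
Step 2: 4294162395 & 16777215 = 15972315

15972315


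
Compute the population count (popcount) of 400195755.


0b10111110110101000000010101011 has 15 set bits

15


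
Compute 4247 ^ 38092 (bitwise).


0b1000010010111 ^ 0b1001010011001100 = 0b1000010001011011 = 33883

33883


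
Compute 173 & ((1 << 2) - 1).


173 & 3 = 1

1


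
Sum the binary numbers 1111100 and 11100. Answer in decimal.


1111100 + 11100 = 10011000 = 152

152


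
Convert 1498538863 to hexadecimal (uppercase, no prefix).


1498538863 = 5951E36F hex

5951E36F


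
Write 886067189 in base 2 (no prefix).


886067189 = 110100110100000100111111110101 in binary

110100110100000100111111110101


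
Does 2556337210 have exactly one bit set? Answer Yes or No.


0b10011000010111101001110000111010. Multiple bits set => No

No


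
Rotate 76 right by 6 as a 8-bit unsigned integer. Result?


Rotate 0b1001100 right by 6 (8-bit) = 0b110001 = 49

49


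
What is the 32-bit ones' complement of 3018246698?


3018246698 ^ 4294967295 = 1276720597

1276720597


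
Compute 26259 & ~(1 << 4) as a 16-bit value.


26259 & ~(1 << 4) = 26243

26243


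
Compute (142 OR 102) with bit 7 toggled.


Step 1: 142 | 102 = 238
Step 2: 238 ^ (1 << 7) = 238 ^ 128 = 110

110


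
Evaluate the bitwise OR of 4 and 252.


0b100 | 0b11111100 = 0b11111100 = 252

252


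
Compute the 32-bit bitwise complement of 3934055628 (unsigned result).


~0b11101010011111001110110011001100 = 0b10101100000110001001100110011 = 360911667 (32-bit unsigned)

360911667


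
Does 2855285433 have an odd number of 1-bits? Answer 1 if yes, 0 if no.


0b10101010001100000011001010111001 has 14 ones => parity 0

0


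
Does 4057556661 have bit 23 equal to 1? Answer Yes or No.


0b11110001110110010110011010110101, bit 23 = 1. Yes

Yes


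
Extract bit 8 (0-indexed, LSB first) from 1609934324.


0b1011111111101011010010111110100, position 8 = 1

1


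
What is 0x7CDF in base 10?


7CDF hex = 31967 decimal

31967


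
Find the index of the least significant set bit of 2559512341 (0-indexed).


0b10011000100011110000111100010101. Lowest set bit at position 0

0


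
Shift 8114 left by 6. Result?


0b1111110110010 << 6 = 0b1111110110010000000 = 519296

519296


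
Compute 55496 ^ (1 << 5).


55496 ^ (1 << 5) = 55496 ^ 32 = 55528

55528


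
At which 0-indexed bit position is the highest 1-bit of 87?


0b1010111. Highest set bit at position 6

6


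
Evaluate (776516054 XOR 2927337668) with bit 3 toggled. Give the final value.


Step 1: 776516054 ^ 2927337668 = 2150830354
Step 2: 2150830354 ^ (1 << 3) = 2150830354 ^ 8 = 2150830362

2150830362


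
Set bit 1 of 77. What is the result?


77 | (1 << 1) = 77 | 2 = 79

79


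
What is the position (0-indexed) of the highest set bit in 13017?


0b11001011011001. Highest set bit at position 13

13


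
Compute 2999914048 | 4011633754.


0b10110010110011110000111001000000 | 0b11101111000111001010110001011010 = 0b11111111110111111010111001011010 = 4292849242

4292849242


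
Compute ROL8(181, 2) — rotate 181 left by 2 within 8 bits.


Rotate 0b10110101 left by 2 (8-bit) = 0b11010110 = 214

214


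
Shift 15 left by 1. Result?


0b1111 << 1 = 0b11110 = 30

30


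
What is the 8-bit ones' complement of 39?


39 ^ 255 = 216

216


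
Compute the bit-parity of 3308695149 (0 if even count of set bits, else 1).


0b11000101001101101010111001101101 has 18 ones => parity 0

0


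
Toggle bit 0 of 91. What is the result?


91 ^ (1 << 0) = 91 ^ 1 = 90

90


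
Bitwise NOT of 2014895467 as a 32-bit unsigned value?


~0b1111000000110001101110101101011 = 0b10000111111001110010001010010100 = 2280071828 (32-bit unsigned)

2280071828


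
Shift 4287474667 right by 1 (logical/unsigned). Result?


0b11111111100011011010101111101011 >> 1 = 0b1111111110001101101010111110101 = 2143737333

2143737333


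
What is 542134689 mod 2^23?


542134689 & 8388607 = 5263777

5263777


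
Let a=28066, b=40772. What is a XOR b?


28066 ^ 40772 = 62182

62182


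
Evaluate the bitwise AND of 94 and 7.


0b1011110 & 0b111 = 0b110 = 6

6


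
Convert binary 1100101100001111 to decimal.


1100101100001111 in decimal = 51983

51983


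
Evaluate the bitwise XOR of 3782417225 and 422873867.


0b11100001011100110001101101001001 ^ 0b11001001101001000101100001011 = 0b11111000010001111001000001000010 = 4165439554

4165439554


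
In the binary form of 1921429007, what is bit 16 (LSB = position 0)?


0b1110010100001101010111000001111, position 16 = 0

0


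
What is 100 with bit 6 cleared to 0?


100 & ~(1 << 6) = 36

36


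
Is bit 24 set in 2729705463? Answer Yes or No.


0b10100010101100111111111111110111, bit 24 = 0. No

No


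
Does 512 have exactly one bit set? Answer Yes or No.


0b1000000000. Only one bit set => Yes

Yes


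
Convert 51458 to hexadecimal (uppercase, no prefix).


51458 = C902 hex

C902


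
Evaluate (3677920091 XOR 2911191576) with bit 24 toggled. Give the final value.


Step 1: 3677920091 ^ 2911191576 = 1992153411
Step 2: 1992153411 ^ (1 << 24) = 1992153411 ^ 16777216 = 2008930627

2008930627


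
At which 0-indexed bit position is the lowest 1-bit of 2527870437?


0b10010110101011000011110111100101. Lowest set bit at position 0

0


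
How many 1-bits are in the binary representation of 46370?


0b1011010100100010 has 7 set bits

7


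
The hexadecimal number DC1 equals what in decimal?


DC1 hex = 3521 decimal

3521


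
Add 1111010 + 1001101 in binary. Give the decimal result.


1111010 + 1001101 = 11000111 = 199

199


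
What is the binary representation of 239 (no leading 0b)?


239 = 11101111 in binary

11101111


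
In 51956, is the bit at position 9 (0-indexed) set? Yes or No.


0b1100101011110100, bit 9 = 1. Yes

Yes


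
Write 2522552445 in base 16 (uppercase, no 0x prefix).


2522552445 = 965B187D hex

965B187D


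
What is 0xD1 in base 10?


D1 hex = 209 decimal

209


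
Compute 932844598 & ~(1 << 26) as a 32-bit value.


932844598 & ~(1 << 26) = 865735734

865735734


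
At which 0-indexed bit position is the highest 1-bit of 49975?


0b1100001100110111. Highest set bit at position 15

15


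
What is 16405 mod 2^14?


16405 & 16383 = 21

21


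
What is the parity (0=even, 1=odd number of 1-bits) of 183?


0b10110111 has 6 ones => parity 0

0


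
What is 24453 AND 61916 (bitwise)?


0b101111110000101 & 0b1111000111011100 = 0b101000110000100 = 20868

20868


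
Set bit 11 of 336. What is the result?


336 | (1 << 11) = 336 | 2048 = 2384

2384


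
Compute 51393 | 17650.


0b1100100011000001 | 0b100010011110010 = 0b1100110011110011 = 52467

52467


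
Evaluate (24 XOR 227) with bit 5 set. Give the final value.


Step 1: 24 ^ 227 = 251
Step 2: 251 | (1 << 5) = 251 | 32 = 251

251


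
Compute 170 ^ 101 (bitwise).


0b10101010 ^ 0b1100101 = 0b11001111 = 207

207


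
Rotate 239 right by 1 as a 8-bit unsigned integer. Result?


Rotate 0b11101111 right by 1 (8-bit) = 0b11110111 = 247

247


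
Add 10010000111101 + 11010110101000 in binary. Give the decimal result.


10010000111101 + 11010110101000 = 101100111100101 = 23013

23013


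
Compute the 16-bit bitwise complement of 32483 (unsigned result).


~0b111111011100011 = 0b1000000100011100 = 33052 (16-bit unsigned)

33052


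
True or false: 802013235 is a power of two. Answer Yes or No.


0b101111110011011100000000110011. Multiple bits set => No

No


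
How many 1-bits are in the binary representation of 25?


0b11001 has 3 set bits

3


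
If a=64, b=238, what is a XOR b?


64 ^ 238 = 174

174


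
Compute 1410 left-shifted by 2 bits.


0b10110000010 << 2 = 0b1011000001000 = 5640

5640


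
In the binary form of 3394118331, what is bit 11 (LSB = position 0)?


0b11001010010011100010001010111011, position 11 = 0

0


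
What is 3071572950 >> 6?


0b10110111000101000111101111010110 >> 6 = 0b10110111000101000111101111 = 47993327

47993327


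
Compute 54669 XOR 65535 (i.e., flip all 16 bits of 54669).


54669 ^ 65535 = 10866

10866


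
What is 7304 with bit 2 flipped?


7304 ^ (1 << 2) = 7304 ^ 4 = 7308

7308


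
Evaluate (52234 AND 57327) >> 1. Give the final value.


Step 1: 52234 & 57327 = 52234
Step 2: 52234 >> 1 = 26117

26117


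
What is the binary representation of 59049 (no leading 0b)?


59049 = 1110011010101001 in binary

1110011010101001


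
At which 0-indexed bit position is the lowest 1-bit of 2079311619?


0b1111011111011111100011100000011. Lowest set bit at position 0

0


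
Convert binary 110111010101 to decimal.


110111010101 in decimal = 3541

3541


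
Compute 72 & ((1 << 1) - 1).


72 & 1 = 0

0


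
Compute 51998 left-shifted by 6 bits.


0b1100101100011110 << 6 = 0b1100101100011110000000 = 3327872

3327872


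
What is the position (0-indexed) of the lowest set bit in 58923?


0b1110011000101011. Lowest set bit at position 0

0


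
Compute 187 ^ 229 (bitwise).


0b10111011 ^ 0b11100101 = 0b1011110 = 94

94


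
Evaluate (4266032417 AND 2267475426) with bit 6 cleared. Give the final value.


Step 1: 4266032417 & 2267475426 = 2248568096
Step 2: 2248568096 & ~(1 << 6) = 2248568096

2248568096


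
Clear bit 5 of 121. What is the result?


121 & ~(1 << 5) = 89

89


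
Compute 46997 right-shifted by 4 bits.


0b1011011110010101 >> 4 = 0b101101111001 = 2937

2937


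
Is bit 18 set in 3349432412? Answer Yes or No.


0b11000111101001000100100001011100, bit 18 = 1. Yes

Yes


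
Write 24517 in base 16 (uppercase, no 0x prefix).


24517 = 5FC5 hex

5FC5


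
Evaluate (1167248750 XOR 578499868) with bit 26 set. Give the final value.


Step 1: 1167248750 ^ 578499868 = 1743386738
Step 2: 1743386738 | (1 << 26) = 1743386738 | 67108864 = 1743386738

1743386738


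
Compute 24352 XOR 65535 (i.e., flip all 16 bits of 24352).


24352 ^ 65535 = 41183

41183


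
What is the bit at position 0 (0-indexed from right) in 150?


0b10010110, position 0 = 0

0


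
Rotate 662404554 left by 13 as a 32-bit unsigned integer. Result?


Rotate 0b100111011110110111110111001010 left by 13 (32-bit) = 0b1101111101110010100010011101111 = 1874412783

1874412783


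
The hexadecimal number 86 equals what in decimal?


86 hex = 134 decimal

134


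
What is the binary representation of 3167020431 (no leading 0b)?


3167020431 = 10111100110001001110010110001111 in binary

10111100110001001110010110001111


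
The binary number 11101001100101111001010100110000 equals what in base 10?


11101001100101111001010100110000 in decimal = 3919025456

3919025456


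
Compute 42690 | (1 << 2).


42690 | (1 << 2) = 42690 | 4 = 42694

42694


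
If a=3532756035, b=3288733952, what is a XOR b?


3532756035 ^ 3288733952 = 379030851

379030851


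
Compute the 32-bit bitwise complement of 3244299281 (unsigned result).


~0b11000001011000000001010000010001 = 0b111110100111111110101111101110 = 1050668014 (32-bit unsigned)

1050668014


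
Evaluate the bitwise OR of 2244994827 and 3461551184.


0b10000101110011111110011100001011 | 0b11001110010100110001010001010000 = 0b11001111110111111111011101011011 = 3487561563

3487561563


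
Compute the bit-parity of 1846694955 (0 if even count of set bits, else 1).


0b1101110000100100101010000101011 has 14 ones => parity 0

0


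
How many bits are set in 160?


0b10100000 has 2 set bits

2


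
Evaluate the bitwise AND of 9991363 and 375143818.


0b100110000111010011000011 & 0b10110010111000011110110001010 = 0b110000011010010000010 = 1586306

1586306


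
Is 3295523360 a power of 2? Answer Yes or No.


0b11000100011011011011001000100000. Multiple bits set => No

No


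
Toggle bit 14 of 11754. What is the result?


11754 ^ (1 << 14) = 11754 ^ 16384 = 28138

28138


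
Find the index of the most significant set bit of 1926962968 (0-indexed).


0b1110010110110110001111100011000. Highest set bit at position 30

30


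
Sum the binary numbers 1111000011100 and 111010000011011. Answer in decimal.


1111000011100 + 111010000011011 = 1001001000110111 = 37431

37431


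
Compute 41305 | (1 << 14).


41305 | (1 << 14) = 41305 | 16384 = 57689

57689


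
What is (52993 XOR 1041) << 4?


Step 1: 52993 ^ 1041 = 51984
Step 2: 51984 << 4 = 831744

831744


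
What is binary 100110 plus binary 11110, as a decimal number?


100110 + 11110 = 1000100 = 68

68


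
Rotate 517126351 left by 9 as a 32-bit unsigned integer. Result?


Rotate 0b11110110100101011100011001111 left by 9 (32-bit) = 0b10100101011100011001111000111101 = 2775686717

2775686717


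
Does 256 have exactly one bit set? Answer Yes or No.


0b100000000. Only one bit set => Yes

Yes


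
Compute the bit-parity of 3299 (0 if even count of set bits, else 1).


0b110011100011 has 7 ones => parity 1

1


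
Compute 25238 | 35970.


0b110001010010110 | 0b1000110010000010 = 0b1110111010010110 = 61078

61078


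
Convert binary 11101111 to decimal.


11101111 in decimal = 239

239


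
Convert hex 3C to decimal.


3C hex = 60 decimal

60


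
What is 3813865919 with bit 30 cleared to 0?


3813865919 & ~(1 << 30) = 2740124095

2740124095


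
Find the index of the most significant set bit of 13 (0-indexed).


0b1101. Highest set bit at position 3

3


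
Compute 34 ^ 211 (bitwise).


0b100010 ^ 0b11010011 = 0b11110001 = 241

241


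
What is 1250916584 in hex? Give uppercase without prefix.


1250916584 = 4A8F78E8 hex

4A8F78E8


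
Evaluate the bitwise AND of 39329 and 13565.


0b1001100110100001 & 0b11010011111101 = 0b1000010100001 = 4257

4257


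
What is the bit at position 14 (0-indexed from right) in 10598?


0b10100101100110, position 14 = 0

0


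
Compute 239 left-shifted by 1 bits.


0b11101111 << 1 = 0b111011110 = 478

478


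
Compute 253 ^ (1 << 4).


253 ^ (1 << 4) = 253 ^ 16 = 237

237


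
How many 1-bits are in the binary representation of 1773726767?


0b1101001101110001110110000101111 has 18 set bits

18


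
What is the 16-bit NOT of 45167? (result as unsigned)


~0b1011000001101111 = 0b100111110010000 = 20368 (16-bit unsigned)

20368


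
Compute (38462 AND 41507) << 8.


Step 1: 38462 & 41507 = 33314
Step 2: 33314 << 8 = 8528384

8528384


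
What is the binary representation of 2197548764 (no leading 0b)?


2197548764 = 10000010111110111110111011011100 in binary

10000010111110111110111011011100


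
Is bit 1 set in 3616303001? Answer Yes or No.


0b11010111100011000110011110011001, bit 1 = 0. No

No


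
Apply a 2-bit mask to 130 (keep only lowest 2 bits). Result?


130 & 3 = 2

2


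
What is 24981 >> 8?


0b110000110010101 >> 8 = 0b1100001 = 97

97


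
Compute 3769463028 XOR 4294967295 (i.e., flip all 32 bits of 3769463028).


3769463028 ^ 4294967295 = 525504267

525504267


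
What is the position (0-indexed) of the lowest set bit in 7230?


0b1110000111110. Lowest set bit at position 1

1


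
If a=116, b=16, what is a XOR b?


116 ^ 16 = 100

100


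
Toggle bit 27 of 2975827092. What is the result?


2975827092 ^ (1 << 27) = 2975827092 ^ 134217728 = 3110044820

3110044820


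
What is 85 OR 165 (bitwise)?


0b1010101 | 0b10100101 = 0b11110101 = 245

245


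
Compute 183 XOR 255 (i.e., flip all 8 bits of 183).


183 ^ 255 = 72

72


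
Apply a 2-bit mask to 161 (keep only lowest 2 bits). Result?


161 & 3 = 1

1


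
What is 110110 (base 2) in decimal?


110110 in decimal = 54

54


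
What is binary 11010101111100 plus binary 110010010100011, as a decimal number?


11010101111100 + 110010010100011 = 1001101000011111 = 39455

39455


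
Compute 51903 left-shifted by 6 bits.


0b1100101010111111 << 6 = 0b1100101010111111000000 = 3321792

3321792


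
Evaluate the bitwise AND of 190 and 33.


0b10111110 & 0b100001 = 0b100000 = 32

32


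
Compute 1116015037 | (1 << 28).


1116015037 | (1 << 28) = 1116015037 | 268435456 = 1384450493

1384450493


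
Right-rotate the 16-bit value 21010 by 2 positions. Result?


Rotate 0b101001000010010 right by 2 (16-bit) = 0b1001010010000100 = 38020

38020


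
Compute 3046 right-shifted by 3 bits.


0b101111100110 >> 3 = 0b101111100 = 380

380


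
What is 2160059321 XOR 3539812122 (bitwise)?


0b10000000101111111110001110111001 ^ 0b11010010111111010011111100011010 = 0b1010010010000101101110010100011 = 1380113571

1380113571


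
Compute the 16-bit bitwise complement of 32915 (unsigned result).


~0b1000000010010011 = 0b111111101101100 = 32620 (16-bit unsigned)

32620


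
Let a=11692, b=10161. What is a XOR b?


11692 ^ 10161 = 2589

2589


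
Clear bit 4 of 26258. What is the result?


26258 & ~(1 << 4) = 26242

26242


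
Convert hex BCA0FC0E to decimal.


BCA0FC0E hex = 3164666894 decimal

3164666894


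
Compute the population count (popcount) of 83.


0b1010011 has 4 set bits

4


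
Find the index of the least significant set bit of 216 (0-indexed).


0b11011000. Lowest set bit at position 3

3


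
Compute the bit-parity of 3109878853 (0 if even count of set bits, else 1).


0b10111001010111001111110001000101 has 18 ones => parity 0

0


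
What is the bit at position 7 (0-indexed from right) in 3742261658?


0b11011111000011100110000110011010, position 7 = 1

1


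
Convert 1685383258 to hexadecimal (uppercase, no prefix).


1685383258 = 6474E85A hex

6474E85A


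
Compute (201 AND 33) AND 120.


Step 1: 201 & 33 = 1
Step 2: 1 & 120 = 0

0


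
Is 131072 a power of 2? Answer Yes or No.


0b100000000000000000. Only one bit set => Yes

Yes


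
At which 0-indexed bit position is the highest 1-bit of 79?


0b1001111. Highest set bit at position 6

6


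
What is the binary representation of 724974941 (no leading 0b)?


724974941 = 101011001101100011110101011101 in binary

101011001101100011110101011101


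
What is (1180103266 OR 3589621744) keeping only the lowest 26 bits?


Step 1: 1180103266 | 3589621744 = 3623352306
Step 2: 3623352306 & 67108863 = 66582514

66582514


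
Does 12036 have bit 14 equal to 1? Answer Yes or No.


0b10111100000100, bit 14 = 0. No

No


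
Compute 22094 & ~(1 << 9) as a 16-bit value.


22094 & ~(1 << 9) = 21582

21582


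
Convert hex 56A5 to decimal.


56A5 hex = 22181 decimal

22181


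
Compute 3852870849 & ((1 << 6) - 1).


3852870849 & 63 = 1

1


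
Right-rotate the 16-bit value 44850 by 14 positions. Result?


Rotate 0b1010111100110010 right by 14 (16-bit) = 0b1011110011001010 = 48330

48330


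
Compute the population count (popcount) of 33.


0b100001 has 2 set bits

2


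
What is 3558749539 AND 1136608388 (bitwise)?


0b11010100000111100011010101100011 & 0b1000011101111110100010010000100 = 0b1000000000111100000010000000000 = 1075708928

1075708928


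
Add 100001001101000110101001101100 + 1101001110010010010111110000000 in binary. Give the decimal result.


100001001101000110101001101100 + 1101001110010010010111110000000 = 10001010111111011001100111101100 = 2331875820

2331875820


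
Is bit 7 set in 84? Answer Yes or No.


0b1010100, bit 7 = 0. No

No


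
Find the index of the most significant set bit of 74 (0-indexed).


0b1001010. Highest set bit at position 6

6


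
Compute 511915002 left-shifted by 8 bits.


0b11110100000110011001111111010 << 8 = 0b1111010000011001100111111101000000000 = 131050240512

131050240512


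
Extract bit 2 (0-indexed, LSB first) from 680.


0b1010101000, position 2 = 0

0


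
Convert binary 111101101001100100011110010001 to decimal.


111101101001100100011110010001 in decimal = 1034307473

1034307473


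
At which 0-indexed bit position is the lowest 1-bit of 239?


0b11101111. Lowest set bit at position 0

0


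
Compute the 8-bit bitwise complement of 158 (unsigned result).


~0b10011110 = 0b1100001 = 97 (8-bit unsigned)

97


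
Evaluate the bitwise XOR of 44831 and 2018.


0b1010111100011111 ^ 0b11111100010 = 0b1010100011111101 = 43261

43261


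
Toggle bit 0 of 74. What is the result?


74 ^ (1 << 0) = 74 ^ 1 = 75

75


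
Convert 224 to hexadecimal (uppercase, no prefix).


224 = E0 hex

E0


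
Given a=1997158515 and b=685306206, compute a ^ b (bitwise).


1997158515 ^ 685306206 = 1607649581

1607649581


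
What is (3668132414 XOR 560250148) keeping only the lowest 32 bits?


Step 1: 3668132414 ^ 560250148 = 4224188186
Step 2: 4224188186 & 4294967295 = 4224188186

4224188186


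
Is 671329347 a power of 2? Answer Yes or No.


0b101000000000111010110001000011. Multiple bits set => No

No


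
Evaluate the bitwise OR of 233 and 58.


0b11101001 | 0b111010 = 0b11111011 = 251

251


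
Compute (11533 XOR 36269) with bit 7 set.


Step 1: 11533 ^ 36269 = 41120
Step 2: 41120 | (1 << 7) = 41120 | 128 = 41120

41120


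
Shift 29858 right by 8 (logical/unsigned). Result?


0b111010010100010 >> 8 = 0b1110100 = 116

116


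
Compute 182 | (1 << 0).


182 | (1 << 0) = 182 | 1 = 183

183


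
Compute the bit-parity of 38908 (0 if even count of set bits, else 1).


0b1001011111111100 has 11 ones => parity 1

1


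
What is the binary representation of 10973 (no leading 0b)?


10973 = 10101011011101 in binary

10101011011101


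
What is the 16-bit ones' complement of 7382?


7382 ^ 65535 = 58153

58153


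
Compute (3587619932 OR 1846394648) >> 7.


Step 1: 3587619932 | 1846394648 = 4292853596
Step 2: 4292853596 >> 7 = 33537918

33537918


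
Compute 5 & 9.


0b101 & 0b1001 = 0b1 = 1

1


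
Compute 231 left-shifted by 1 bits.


0b11100111 << 1 = 0b111001110 = 462

462


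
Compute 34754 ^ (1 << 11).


34754 ^ (1 << 11) = 34754 ^ 2048 = 36802

36802


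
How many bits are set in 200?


0b11001000 has 3 set bits

3


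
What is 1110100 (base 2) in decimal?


1110100 in decimal = 116

116


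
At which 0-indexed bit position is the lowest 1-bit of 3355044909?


0b11000111111110011110110000101101. Lowest set bit at position 0

0


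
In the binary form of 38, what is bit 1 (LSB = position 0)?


0b100110, position 1 = 1

1


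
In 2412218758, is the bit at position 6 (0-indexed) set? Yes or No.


0b10001111110001111000100110000110, bit 6 = 0. No

No


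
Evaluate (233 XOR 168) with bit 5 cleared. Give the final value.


Step 1: 233 ^ 168 = 65
Step 2: 65 & ~(1 << 5) = 65

65


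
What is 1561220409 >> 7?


0b1011101000011100101010100111001 >> 7 = 0b101110100001110010101010 = 12197034

12197034


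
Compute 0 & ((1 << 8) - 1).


0 & 255 = 0

0


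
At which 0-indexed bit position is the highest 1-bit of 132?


0b10000100. Highest set bit at position 7

7


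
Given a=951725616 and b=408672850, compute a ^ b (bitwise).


951725616 ^ 408672850 = 551679074

551679074


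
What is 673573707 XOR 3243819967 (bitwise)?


0b101000001001011110101101001011 ^ 0b11000001010110001100001110111111 = 0b11101001011111010010100011110100 = 3917293812

3917293812


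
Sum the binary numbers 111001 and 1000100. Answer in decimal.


111001 + 1000100 = 1111101 = 125

125


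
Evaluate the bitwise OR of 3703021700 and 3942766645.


0b11011100101101111010000010000100 | 0b11101011000000011101100000110101 = 0b11111111101101111111100010110101 = 4290246837

4290246837


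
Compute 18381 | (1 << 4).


18381 | (1 << 4) = 18381 | 16 = 18397

18397


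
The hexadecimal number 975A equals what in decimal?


975A hex = 38746 decimal

38746


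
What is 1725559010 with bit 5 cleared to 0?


1725559010 & ~(1 << 5) = 1725558978

1725558978


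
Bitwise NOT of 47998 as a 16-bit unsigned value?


~0b1011101101111110 = 0b100010010000001 = 17537 (16-bit unsigned)

17537


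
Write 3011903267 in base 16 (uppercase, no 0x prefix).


3011903267 = B385FF23 hex

B385FF23


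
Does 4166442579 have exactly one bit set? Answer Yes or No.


0b11111000010101101101111001010011. Multiple bits set => No

No


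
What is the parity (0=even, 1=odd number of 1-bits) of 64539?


0b1111110000011011 has 10 ones => parity 0

0


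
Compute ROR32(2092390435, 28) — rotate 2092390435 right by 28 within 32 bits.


Rotate 0b1111100101101110101100000100011 right by 28 (32-bit) = 0b11001011011101011000001000110111 = 3413475895

3413475895
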